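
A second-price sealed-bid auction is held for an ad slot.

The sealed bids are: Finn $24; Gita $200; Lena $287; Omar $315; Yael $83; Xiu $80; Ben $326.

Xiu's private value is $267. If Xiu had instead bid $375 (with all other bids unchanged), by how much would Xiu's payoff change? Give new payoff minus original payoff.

The highest bid among the other bidders is $326; Xiu's bid doesn't change that.
Original bid $80: Xiu is not highest (top rival bid is $326); payoff $0.
Alternative bid $375: Xiu is highest, pays the top rival bid $326; payoff $267 − $326 = −$59.
Change in payoff = −$59 − ($0) = −$59.

−$59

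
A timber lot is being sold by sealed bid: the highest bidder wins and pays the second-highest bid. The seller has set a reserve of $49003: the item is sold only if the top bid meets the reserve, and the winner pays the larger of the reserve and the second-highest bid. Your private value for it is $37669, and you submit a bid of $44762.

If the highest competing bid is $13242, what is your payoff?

$0

Your bid $44762 is the highest bid but falls below the reserve $49003, so the item goes unsold. Payoff $0.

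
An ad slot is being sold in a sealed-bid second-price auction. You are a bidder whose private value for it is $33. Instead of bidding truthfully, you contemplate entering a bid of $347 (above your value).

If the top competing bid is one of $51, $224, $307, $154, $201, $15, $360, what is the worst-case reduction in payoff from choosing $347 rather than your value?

$51: truthful gives $0, deviation gives −$18 → loss $18.
$224: truthful gives $0, deviation gives −$191 → loss $191.
$307: truthful gives $0, deviation gives −$274 → loss $274.
$154: truthful gives $0, deviation gives −$121 → loss $121.
$201: truthful gives $0, deviation gives −$168 → loss $168.
$15: same outcome either way → loss $0.
$360: same outcome either way → loss $0.
Maximum loss: $274.

$274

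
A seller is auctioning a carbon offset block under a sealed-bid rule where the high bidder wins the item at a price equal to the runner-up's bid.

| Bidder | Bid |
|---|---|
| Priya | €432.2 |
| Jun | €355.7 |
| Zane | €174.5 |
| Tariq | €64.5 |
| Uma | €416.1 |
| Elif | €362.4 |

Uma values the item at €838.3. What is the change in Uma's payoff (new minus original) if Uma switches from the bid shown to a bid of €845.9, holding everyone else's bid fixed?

The highest bid among the other bidders is €432.2; Uma's bid doesn't change that.
Original bid €416.1: Uma is not highest (top rival bid is €432.2); payoff €0.
Alternative bid €845.9: Uma is highest, pays the top rival bid €432.2; payoff €838.3 − €432.2 = €406.1.
Change in payoff = €406.1 − (€0) = €406.1.

€406.1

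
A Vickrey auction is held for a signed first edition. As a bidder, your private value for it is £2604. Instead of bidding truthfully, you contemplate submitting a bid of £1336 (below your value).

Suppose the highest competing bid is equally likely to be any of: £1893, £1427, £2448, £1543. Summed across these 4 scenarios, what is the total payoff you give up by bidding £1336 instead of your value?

£3105

The deviation costs you only when the competing bid falls strictly between £1336 and £2604; elsewhere both bids give the same outcome.
£1893: truthful payoff £711, deviation payoff £0 → loss £711.
£1427: truthful payoff £1177, deviation payoff £0 → loss £1177.
£2448: truthful payoff £156, deviation payoff £0 → loss £156.
£1543: truthful payoff £1061, deviation payoff £0 → loss £1061.
Total loss = £711 + £1177 + £156 + £1061 = £3105.
Truthful bidding weakly dominates here: raising your bid can only win items priced above your value, and lowering it can only forfeit items priced below.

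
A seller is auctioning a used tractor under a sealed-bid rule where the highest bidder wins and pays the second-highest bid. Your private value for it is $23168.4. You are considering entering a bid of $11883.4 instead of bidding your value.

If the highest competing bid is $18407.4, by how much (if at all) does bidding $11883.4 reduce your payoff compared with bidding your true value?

Bidding your value $23168.4: you win (since $23168.4 > $18407.4) and pay $18407.4. Payoff $4761.
Bidding $11883.4: you lose. Payoff $0.
The competing bid $18407.4 lies between your shaded bid and your value, so underbidding forfeits an item you could have won at a profitable price.
Loss from deviating = $4761 − ($0) = $4761.
Truthful bidding weakly dominates here: raising your bid can only win items priced above your value, and lowering it can only forfeit items priced below.

$4761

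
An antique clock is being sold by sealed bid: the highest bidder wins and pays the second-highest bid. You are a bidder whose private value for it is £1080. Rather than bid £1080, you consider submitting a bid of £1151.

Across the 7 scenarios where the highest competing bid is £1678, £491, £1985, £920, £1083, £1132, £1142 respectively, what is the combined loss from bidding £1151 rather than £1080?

£117

The deviation costs you only when the competing bid falls strictly between £1080 and £1151; elsewhere both bids give the same outcome.
£1678: outcomes coincide → loss £0.
£491: outcomes coincide → loss £0.
£1985: outcomes coincide → loss £0.
£920: outcomes coincide → loss £0.
£1083: truthful payoff £0, deviation payoff −£3 → loss £3.
£1132: truthful payoff £0, deviation payoff −£52 → loss £52.
£1142: truthful payoff £0, deviation payoff −£62 → loss £62.
Total loss = £3 + £52 + £62 = £117.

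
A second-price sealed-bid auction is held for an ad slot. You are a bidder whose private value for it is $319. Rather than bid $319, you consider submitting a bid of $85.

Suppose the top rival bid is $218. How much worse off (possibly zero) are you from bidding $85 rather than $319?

Bidding your value $319: you win (since $319 > $218) and pay $218. Payoff $101.
Bidding $85: you lose. Payoff $0.
The competing bid $218 lies between your shaded bid and your value, so underbidding forfeits an item you could have won at a profitable price.
Loss from deviating = $101 − ($0) = $101.

$101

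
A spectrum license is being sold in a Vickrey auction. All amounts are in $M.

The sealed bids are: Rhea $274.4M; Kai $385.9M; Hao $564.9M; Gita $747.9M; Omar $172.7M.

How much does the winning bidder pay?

$564.9M

Highest bid: Gita at $747.9M, so Gita wins.
Second-highest bid: Hao at $564.9M — that is the price the winner pays.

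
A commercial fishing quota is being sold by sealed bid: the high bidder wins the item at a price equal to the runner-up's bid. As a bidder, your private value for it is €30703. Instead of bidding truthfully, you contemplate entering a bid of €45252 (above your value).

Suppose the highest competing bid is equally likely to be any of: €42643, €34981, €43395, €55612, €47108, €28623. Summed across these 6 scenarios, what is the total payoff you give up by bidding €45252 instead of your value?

€28910

The deviation costs you only when the competing bid falls strictly between €30703 and €45252; elsewhere both bids give the same outcome.
€42643: truthful payoff €0, deviation payoff −€11940 → loss €11940.
€34981: truthful payoff €0, deviation payoff −€4278 → loss €4278.
€43395: truthful payoff €0, deviation payoff −€12692 → loss €12692.
€55612: outcomes coincide → loss €0.
€47108: outcomes coincide → loss €0.
€28623: outcomes coincide → loss €0.
Total loss = €11940 + €4278 + €12692 = €28910.
In a second-price auction your bid sets only whether you win, not what you pay, so bidding your true value is weakly dominant.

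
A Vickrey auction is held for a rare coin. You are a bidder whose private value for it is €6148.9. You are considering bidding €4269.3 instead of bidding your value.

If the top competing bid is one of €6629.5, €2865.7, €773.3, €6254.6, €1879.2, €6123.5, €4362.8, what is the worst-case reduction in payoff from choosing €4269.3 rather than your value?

€6629.5: same outcome either way → loss €0.
€2865.7: same outcome either way → loss €0.
€773.3: same outcome either way → loss €0.
€6254.6: same outcome either way → loss €0.
€1879.2: same outcome either way → loss €0.
€6123.5: truthful gives €25.4, deviation gives €0 → loss €25.4.
€4362.8: truthful gives €1786.1, deviation gives €0 → loss €1786.1.
Maximum loss: €1786.1.

€1786.1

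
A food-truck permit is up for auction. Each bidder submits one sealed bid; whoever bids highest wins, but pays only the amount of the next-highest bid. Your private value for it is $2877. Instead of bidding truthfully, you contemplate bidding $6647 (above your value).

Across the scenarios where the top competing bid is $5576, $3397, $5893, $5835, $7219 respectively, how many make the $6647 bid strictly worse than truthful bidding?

The deviation hurts exactly when the highest competing bid lies strictly between $2877 and $6647 — overbidding then wins at a price above your value.
$5576: inside the interval → strictly worse (loss $2699).
$3397: inside the interval → strictly worse (loss $520).
$5893: inside the interval → strictly worse (loss $3016).
$5835: inside the interval → strictly worse (loss $2958).
$7219: above both → same outcome either way.
Count: 4.

4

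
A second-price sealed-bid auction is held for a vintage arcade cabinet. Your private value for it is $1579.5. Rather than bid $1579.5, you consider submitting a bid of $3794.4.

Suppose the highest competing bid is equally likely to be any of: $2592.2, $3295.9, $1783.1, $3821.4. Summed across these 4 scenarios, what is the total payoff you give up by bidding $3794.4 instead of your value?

The deviation costs you only when the competing bid falls strictly between $1579.5 and $3794.4; elsewhere both bids give the same outcome.
$2592.2: truthful payoff $0, deviation payoff −$1012.7 → loss $1012.7.
$3295.9: truthful payoff $0, deviation payoff −$1716.4 → loss $1716.4.
$1783.1: truthful payoff $0, deviation payoff −$203.6 → loss $203.6.
$3821.4: outcomes coincide → loss $0.
Total loss = $1012.7 + $1716.4 + $203.6 = $2932.7.
In a second-price auction your bid sets only whether you win, not what you pay, so bidding your true value is weakly dominant.

$2932.7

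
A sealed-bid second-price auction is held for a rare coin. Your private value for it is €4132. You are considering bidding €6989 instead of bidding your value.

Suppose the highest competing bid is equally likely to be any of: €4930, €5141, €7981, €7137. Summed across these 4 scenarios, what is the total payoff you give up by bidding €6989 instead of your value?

The deviation costs you only when the competing bid falls strictly between €4132 and €6989; elsewhere both bids give the same outcome.
€4930: truthful payoff €0, deviation payoff −€798 → loss €798.
€5141: truthful payoff €0, deviation payoff −€1009 → loss €1009.
€7981: outcomes coincide → loss €0.
€7137: outcomes coincide → loss €0.
Total loss = €798 + €1009 = €1807.

€1807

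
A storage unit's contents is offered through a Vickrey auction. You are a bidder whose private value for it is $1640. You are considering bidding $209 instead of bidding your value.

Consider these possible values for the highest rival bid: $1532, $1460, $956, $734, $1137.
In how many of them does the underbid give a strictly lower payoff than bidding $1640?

The deviation hurts exactly when the highest competing bid lies strictly between $209 and $1640 — underbidding then forfeits a profitable win.
$1532: inside the interval → strictly worse (loss $108).
$1460: inside the interval → strictly worse (loss $180).
$956: inside the interval → strictly worse (loss $684).
$734: inside the interval → strictly worse (loss $906).
$1137: inside the interval → strictly worse (loss $503).
Count: 5.

5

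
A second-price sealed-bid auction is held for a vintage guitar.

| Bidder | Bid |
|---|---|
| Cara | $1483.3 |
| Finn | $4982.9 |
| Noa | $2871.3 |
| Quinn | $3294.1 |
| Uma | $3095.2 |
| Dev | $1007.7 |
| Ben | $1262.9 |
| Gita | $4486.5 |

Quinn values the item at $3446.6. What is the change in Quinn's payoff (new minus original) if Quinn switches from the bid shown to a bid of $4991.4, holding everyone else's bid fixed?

The highest bid among the other bidders is $4982.9; Quinn's bid doesn't change that.
Original bid $3294.1: Quinn is not highest (top rival bid is $4982.9); payoff $0.
Alternative bid $4991.4: Quinn is highest, pays the top rival bid $4982.9; payoff $3446.6 − $4982.9 = −$1536.3.
Change in payoff = −$1536.3 − ($0) = −$1536.3.

−$1536.3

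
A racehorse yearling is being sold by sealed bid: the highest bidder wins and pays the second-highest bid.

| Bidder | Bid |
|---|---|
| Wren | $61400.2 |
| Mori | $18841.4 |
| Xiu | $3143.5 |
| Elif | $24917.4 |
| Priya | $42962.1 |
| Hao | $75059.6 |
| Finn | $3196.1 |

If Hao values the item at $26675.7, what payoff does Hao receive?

−$34724.5

Highest bid: Hao at $75059.6, so Hao wins.
Second-highest bid: Wren at $61400.2 — that is the price the winner pays.
Hao's payoff = value − price = $26675.7 − $61400.2 = −$34724.5.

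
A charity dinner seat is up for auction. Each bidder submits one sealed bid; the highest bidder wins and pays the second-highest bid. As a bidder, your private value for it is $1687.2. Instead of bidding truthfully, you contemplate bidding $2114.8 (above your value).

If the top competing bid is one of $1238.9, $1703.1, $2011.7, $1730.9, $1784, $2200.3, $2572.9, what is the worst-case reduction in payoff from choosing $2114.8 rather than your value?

$1238.9: same outcome either way → loss $0.
$1703.1: truthful gives $0, deviation gives −$15.9 → loss $15.9.
$2011.7: truthful gives $0, deviation gives −$324.5 → loss $324.5.
$1730.9: truthful gives $0, deviation gives −$43.7 → loss $43.7.
$1784: truthful gives $0, deviation gives −$96.8 → loss $96.8.
$2200.3: same outcome either way → loss $0.
$2572.9: same outcome either way → loss $0.
Maximum loss: $324.5.

$324.5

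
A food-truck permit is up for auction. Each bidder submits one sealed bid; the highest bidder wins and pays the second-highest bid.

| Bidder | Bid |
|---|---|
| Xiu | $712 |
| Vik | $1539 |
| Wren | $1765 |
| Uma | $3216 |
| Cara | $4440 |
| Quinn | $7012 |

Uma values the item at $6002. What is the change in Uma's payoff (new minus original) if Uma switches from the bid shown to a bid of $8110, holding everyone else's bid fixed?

The highest bid among the other bidders is $7012; Uma's bid doesn't change that.
Original bid $3216: Uma is not highest (top rival bid is $7012); payoff $0.
Alternative bid $8110: Uma is highest, pays the top rival bid $7012; payoff $6002 − $7012 = −$1010.
Change in payoff = −$1010 − ($0) = −$1010.

−$1010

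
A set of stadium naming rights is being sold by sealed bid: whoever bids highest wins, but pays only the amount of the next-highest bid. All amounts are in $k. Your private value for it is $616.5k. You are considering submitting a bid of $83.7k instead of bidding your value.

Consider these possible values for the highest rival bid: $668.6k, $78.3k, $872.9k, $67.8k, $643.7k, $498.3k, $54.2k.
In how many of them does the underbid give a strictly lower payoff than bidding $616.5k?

1

The deviation hurts exactly when the highest competing bid lies strictly between $83.7k and $616.5k — underbidding then forfeits a profitable win.
$668.6k: above both → same outcome either way.
$78.3k: below both → same outcome either way.
$872.9k: above both → same outcome either way.
$67.8k: below both → same outcome either way.
$643.7k: above both → same outcome either way.
$498.3k: inside the interval → strictly worse (loss $118.2k).
$54.2k: below both → same outcome either way.
Count: 1.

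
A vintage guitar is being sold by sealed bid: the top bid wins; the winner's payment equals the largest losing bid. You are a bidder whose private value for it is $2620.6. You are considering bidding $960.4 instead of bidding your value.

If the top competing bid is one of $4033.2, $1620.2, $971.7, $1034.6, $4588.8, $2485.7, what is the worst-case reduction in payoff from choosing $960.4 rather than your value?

$1648.9

$4033.2: same outcome either way → loss $0.
$1620.2: truthful gives $1000.4, deviation gives $0 → loss $1000.4.
$971.7: truthful gives $1648.9, deviation gives $0 → loss $1648.9.
$1034.6: truthful gives $1586, deviation gives $0 → loss $1586.
$4588.8: same outcome either way → loss $0.
$2485.7: truthful gives $134.9, deviation gives $0 → loss $134.9.
Maximum loss: $1648.9.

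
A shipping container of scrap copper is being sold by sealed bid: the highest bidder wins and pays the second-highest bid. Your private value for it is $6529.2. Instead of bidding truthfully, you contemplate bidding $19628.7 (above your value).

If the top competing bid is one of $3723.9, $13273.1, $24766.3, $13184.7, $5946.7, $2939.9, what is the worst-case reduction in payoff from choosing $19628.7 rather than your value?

$6743.9

$3723.9: same outcome either way → loss $0.
$13273.1: truthful gives $0, deviation gives −$6743.9 → loss $6743.9.
$24766.3: same outcome either way → loss $0.
$13184.7: truthful gives $0, deviation gives −$6655.5 → loss $6655.5.
$5946.7: same outcome either way → loss $0.
$2939.9: same outcome either way → loss $0.
Maximum loss: $6743.9.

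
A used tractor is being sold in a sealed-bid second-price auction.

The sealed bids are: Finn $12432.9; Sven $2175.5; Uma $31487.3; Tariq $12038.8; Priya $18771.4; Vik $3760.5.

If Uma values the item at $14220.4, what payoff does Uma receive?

Highest bid: Uma at $31487.3, so Uma wins.
Second-highest bid: Priya at $18771.4 — that is the price the winner pays.
Uma's payoff = value − price = $14220.4 − $18771.4 = −$4551.

−$4551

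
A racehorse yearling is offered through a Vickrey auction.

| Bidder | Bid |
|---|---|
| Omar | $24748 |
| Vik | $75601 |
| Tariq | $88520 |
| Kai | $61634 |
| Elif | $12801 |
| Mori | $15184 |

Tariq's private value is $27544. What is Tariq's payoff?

−$48057

Highest bid: Tariq at $88520, so Tariq wins.
Second-highest bid: Vik at $75601 — that is the price the winner pays.
Tariq's payoff = value − price = $27544 − $75601 = −$48057.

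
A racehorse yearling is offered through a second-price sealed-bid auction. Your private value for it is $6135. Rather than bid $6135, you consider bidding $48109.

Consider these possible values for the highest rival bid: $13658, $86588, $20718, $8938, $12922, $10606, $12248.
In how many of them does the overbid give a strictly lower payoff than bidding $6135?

The deviation hurts exactly when the highest competing bid lies strictly between $6135 and $48109 — overbidding then wins at a price above your value.
$13658: inside the interval → strictly worse (loss $7523).
$86588: above both → same outcome either way.
$20718: inside the interval → strictly worse (loss $14583).
$8938: inside the interval → strictly worse (loss $2803).
$12922: inside the interval → strictly worse (loss $6787).
$10606: inside the interval → strictly worse (loss $4471).
$12248: inside the interval → strictly worse (loss $6113).
Count: 6.

6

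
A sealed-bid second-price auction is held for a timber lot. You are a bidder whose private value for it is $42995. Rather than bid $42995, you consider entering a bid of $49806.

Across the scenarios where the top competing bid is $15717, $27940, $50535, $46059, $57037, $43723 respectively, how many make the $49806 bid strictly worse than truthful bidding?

2

The deviation hurts exactly when the highest competing bid lies strictly between $42995 and $49806 — overbidding then wins at a price above your value.
$15717: below both → same outcome either way.
$27940: below both → same outcome either way.
$50535: above both → same outcome either way.
$46059: inside the interval → strictly worse (loss $3064).
$57037: above both → same outcome either way.
$43723: inside the interval → strictly worse (loss $728).
Count: 2.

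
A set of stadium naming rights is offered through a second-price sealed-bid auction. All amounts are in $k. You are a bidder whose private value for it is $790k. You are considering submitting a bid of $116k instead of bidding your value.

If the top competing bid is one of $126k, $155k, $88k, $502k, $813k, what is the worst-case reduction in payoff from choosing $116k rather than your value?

$664k

$126k: truthful gives $664k, deviation gives $0k → loss $664k.
$155k: truthful gives $635k, deviation gives $0k → loss $635k.
$88k: same outcome either way → loss $0k.
$502k: truthful gives $288k, deviation gives $0k → loss $288k.
$813k: same outcome either way → loss $0k.
Maximum loss: $664k.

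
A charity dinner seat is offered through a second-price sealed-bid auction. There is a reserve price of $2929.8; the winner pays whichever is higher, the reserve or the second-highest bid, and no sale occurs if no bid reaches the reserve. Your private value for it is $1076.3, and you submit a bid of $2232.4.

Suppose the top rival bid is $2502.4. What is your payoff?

Your bid $2232.4 is below the highest competing bid $2502.4, so you lose. Payoff $0.

$0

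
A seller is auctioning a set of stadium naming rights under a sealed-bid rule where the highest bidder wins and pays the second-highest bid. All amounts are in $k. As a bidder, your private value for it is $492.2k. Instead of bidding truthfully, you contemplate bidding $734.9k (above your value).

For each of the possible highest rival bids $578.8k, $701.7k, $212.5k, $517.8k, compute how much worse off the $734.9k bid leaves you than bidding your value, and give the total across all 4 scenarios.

The deviation costs you only when the competing bid falls strictly between $492.2k and $734.9k; elsewhere both bids give the same outcome.
$578.8k: truthful payoff $0k, deviation payoff −$86.6k → loss $86.6k.
$701.7k: truthful payoff $0k, deviation payoff −$209.5k → loss $209.5k.
$212.5k: outcomes coincide → loss $0k.
$517.8k: truthful payoff $0k, deviation payoff −$25.6k → loss $25.6k.
Total loss = $86.6k + $209.5k + $25.6k = $321.7k.

$321.7k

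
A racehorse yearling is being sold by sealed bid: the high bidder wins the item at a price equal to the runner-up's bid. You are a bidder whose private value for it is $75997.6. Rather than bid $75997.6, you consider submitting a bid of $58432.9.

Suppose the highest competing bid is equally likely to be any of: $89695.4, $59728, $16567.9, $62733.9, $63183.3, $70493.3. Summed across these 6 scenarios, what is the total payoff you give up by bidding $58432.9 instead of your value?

$47851.9

The deviation costs you only when the competing bid falls strictly between $58432.9 and $75997.6; elsewhere both bids give the same outcome.
$89695.4: outcomes coincide → loss $0.
$59728: truthful payoff $16269.6, deviation payoff $0 → loss $16269.6.
$16567.9: outcomes coincide → loss $0.
$62733.9: truthful payoff $13263.7, deviation payoff $0 → loss $13263.7.
$63183.3: truthful payoff $12814.3, deviation payoff $0 → loss $12814.3.
$70493.3: truthful payoff $5504.3, deviation payoff $0 → loss $5504.3.
Total loss = $16269.6 + $13263.7 + $12814.3 + $5504.3 = $47851.9.
In a second-price auction your bid sets only whether you win, not what you pay, so bidding your true value is weakly dominant.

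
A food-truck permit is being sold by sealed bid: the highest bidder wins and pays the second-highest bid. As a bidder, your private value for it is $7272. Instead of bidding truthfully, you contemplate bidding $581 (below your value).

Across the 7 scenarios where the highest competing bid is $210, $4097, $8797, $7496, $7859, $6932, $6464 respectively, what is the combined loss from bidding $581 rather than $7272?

The deviation costs you only when the competing bid falls strictly between $581 and $7272; elsewhere both bids give the same outcome.
$210: outcomes coincide → loss $0.
$4097: truthful payoff $3175, deviation payoff $0 → loss $3175.
$8797: outcomes coincide → loss $0.
$7496: outcomes coincide → loss $0.
$7859: outcomes coincide → loss $0.
$6932: truthful payoff $340, deviation payoff $0 → loss $340.
$6464: truthful payoff $808, deviation payoff $0 → loss $808.
Total loss = $3175 + $340 + $808 = $4323.
Truthful bidding weakly dominates here: raising your bid can only win items priced above your value, and lowering it can only forfeit items priced below.

$4323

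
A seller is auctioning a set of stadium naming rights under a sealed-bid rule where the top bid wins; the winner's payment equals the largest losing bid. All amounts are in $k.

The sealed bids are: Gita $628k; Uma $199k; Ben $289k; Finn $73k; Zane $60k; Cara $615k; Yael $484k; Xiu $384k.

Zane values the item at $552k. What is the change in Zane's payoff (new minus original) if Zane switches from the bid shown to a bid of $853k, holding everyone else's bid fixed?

The highest bid among the other bidders is $628k; Zane's bid doesn't change that.
Original bid $60k: Zane is not highest (top rival bid is $628k); payoff $0k.
Alternative bid $853k: Zane is highest, pays the top rival bid $628k; payoff $552k − $628k = −$76k.
Change in payoff = −$76k − ($0k) = −$76k.

−$76k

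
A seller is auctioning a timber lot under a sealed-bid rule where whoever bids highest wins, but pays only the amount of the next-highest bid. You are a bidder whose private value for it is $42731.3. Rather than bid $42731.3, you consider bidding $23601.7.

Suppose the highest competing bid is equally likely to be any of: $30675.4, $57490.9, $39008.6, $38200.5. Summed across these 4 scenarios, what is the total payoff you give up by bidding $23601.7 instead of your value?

$20309.4

The deviation costs you only when the competing bid falls strictly between $23601.7 and $42731.3; elsewhere both bids give the same outcome.
$30675.4: truthful payoff $12055.9, deviation payoff $0 → loss $12055.9.
$57490.9: outcomes coincide → loss $0.
$39008.6: truthful payoff $3722.7, deviation payoff $0 → loss $3722.7.
$38200.5: truthful payoff $4530.8, deviation payoff $0 → loss $4530.8.
Total loss = $12055.9 + $3722.7 + $4530.8 = $20309.4.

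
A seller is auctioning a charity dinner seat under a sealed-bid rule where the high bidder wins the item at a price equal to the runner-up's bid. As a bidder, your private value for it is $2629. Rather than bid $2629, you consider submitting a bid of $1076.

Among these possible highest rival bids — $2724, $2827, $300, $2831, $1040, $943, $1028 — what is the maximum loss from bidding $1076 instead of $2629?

$2724: same outcome either way → loss $0.
$2827: same outcome either way → loss $0.
$300: same outcome either way → loss $0.
$2831: same outcome either way → loss $0.
$1040: same outcome either way → loss $0.
$943: same outcome either way → loss $0.
$1028: same outcome either way → loss $0.
Maximum loss: $0.

$0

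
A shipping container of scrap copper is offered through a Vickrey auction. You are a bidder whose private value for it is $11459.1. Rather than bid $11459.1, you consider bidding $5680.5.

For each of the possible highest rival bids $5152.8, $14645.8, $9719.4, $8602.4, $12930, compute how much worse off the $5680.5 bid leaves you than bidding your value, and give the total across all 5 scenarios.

$4596.4

The deviation costs you only when the competing bid falls strictly between $5680.5 and $11459.1; elsewhere both bids give the same outcome.
$5152.8: outcomes coincide → loss $0.
$14645.8: outcomes coincide → loss $0.
$9719.4: truthful payoff $1739.7, deviation payoff $0 → loss $1739.7.
$8602.4: truthful payoff $2856.7, deviation payoff $0 → loss $2856.7.
$12930: outcomes coincide → loss $0.
Total loss = $1739.7 + $2856.7 = $4596.4.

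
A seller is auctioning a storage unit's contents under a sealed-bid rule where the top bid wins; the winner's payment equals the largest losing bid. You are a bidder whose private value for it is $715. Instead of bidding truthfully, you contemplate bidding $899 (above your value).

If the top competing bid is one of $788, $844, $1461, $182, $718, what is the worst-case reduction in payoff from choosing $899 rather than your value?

$788: truthful gives $0, deviation gives −$73 → loss $73.
$844: truthful gives $0, deviation gives −$129 → loss $129.
$1461: same outcome either way → loss $0.
$182: same outcome either way → loss $0.
$718: truthful gives $0, deviation gives −$3 → loss $3.
Maximum loss: $129.

$129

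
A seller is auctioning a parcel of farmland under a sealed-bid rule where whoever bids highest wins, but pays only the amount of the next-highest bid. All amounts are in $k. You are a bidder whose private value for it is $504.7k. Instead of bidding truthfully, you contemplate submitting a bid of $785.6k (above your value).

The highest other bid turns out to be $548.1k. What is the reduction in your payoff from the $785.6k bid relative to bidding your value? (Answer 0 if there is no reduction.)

$43.4k

Bidding your value $504.7k: you lose (since $504.7k < $548.1k). Payoff $0k.
Bidding $785.6k: you win and pay $548.1k. Payoff $504.7k − $548.1k = −$43.4k.
The competing bid $548.1k lies between your value and your inflated bid, so overbidding wins an item priced above your value.
Loss from deviating = $0k − (−$43.4k) = $43.4k.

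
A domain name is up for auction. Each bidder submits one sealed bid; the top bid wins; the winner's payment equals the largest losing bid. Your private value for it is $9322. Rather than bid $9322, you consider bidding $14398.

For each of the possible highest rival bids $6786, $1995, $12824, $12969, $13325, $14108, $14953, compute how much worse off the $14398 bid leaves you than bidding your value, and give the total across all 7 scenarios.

$15938

The deviation costs you only when the competing bid falls strictly between $9322 and $14398; elsewhere both bids give the same outcome.
$6786: outcomes coincide → loss $0.
$1995: outcomes coincide → loss $0.
$12824: truthful payoff $0, deviation payoff −$3502 → loss $3502.
$12969: truthful payoff $0, deviation payoff −$3647 → loss $3647.
$13325: truthful payoff $0, deviation payoff −$4003 → loss $4003.
$14108: truthful payoff $0, deviation payoff −$4786 → loss $4786.
$14953: outcomes coincide → loss $0.
Total loss = $3502 + $3647 + $4003 + $4786 = $15938.
Truthful bidding weakly dominates here: raising your bid can only win items priced above your value, and lowering it can only forfeit items priced below.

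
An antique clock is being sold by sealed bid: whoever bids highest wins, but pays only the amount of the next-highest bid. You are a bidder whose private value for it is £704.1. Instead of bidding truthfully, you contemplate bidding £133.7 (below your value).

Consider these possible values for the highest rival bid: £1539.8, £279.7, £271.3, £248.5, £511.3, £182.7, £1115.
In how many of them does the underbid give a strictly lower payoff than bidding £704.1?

5

The deviation hurts exactly when the highest competing bid lies strictly between £133.7 and £704.1 — underbidding then forfeits a profitable win.
£1539.8: above both → same outcome either way.
£279.7: inside the interval → strictly worse (loss £424.4).
£271.3: inside the interval → strictly worse (loss £432.8).
£248.5: inside the interval → strictly worse (loss £455.6).
£511.3: inside the interval → strictly worse (loss £192.8).
£182.7: inside the interval → strictly worse (loss £521.4).
£1115: above both → same outcome either way.
Count: 5.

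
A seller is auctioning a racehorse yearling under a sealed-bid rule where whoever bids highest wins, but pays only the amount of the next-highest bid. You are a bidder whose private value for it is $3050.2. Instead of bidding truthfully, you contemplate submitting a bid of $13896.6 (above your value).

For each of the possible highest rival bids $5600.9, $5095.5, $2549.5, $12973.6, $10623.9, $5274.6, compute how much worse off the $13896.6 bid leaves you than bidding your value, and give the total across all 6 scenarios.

$24317.5

The deviation costs you only when the competing bid falls strictly between $3050.2 and $13896.6; elsewhere both bids give the same outcome.
$5600.9: truthful payoff $0, deviation payoff −$2550.7 → loss $2550.7.
$5095.5: truthful payoff $0, deviation payoff −$2045.3 → loss $2045.3.
$2549.5: outcomes coincide → loss $0.
$12973.6: truthful payoff $0, deviation payoff −$9923.4 → loss $9923.4.
$10623.9: truthful payoff $0, deviation payoff −$7573.7 → loss $7573.7.
$5274.6: truthful payoff $0, deviation payoff −$2224.4 → loss $2224.4.
Total loss = $2550.7 + $2045.3 + $9923.4 + $7573.7 + $2224.4 = $24317.5.
In a second-price auction your bid sets only whether you win, not what you pay, so bidding your true value is weakly dominant.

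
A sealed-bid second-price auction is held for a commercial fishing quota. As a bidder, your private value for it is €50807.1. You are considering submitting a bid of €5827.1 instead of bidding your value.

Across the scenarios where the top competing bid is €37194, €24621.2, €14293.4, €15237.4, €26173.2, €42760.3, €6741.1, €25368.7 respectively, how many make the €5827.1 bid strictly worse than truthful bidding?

8

The deviation hurts exactly when the highest competing bid lies strictly between €5827.1 and €50807.1 — underbidding then forfeits a profitable win.
€37194: inside the interval → strictly worse (loss €13613.1).
€24621.2: inside the interval → strictly worse (loss €26185.9).
€14293.4: inside the interval → strictly worse (loss €36513.7).
€15237.4: inside the interval → strictly worse (loss €35569.7).
€26173.2: inside the interval → strictly worse (loss €24633.9).
€42760.3: inside the interval → strictly worse (loss €8046.8).
€6741.1: inside the interval → strictly worse (loss €44066).
€25368.7: inside the interval → strictly worse (loss €25438.4).
Count: 8.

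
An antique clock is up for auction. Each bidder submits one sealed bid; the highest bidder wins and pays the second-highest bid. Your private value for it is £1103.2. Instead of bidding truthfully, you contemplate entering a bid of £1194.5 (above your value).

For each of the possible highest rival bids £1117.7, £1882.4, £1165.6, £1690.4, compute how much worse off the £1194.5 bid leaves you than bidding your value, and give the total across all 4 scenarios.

£76.9

The deviation costs you only when the competing bid falls strictly between £1103.2 and £1194.5; elsewhere both bids give the same outcome.
£1117.7: truthful payoff £0, deviation payoff −£14.5 → loss £14.5.
£1882.4: outcomes coincide → loss £0.
£1165.6: truthful payoff £0, deviation payoff −£62.4 → loss £62.4.
£1690.4: outcomes coincide → loss £0.
Total loss = £14.5 + £62.4 = £76.9.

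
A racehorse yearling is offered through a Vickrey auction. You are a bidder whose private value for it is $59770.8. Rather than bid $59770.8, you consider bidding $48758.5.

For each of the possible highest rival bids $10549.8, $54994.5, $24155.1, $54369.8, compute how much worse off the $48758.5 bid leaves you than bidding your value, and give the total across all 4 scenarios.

$10177.3

The deviation costs you only when the competing bid falls strictly between $48758.5 and $59770.8; elsewhere both bids give the same outcome.
$10549.8: outcomes coincide → loss $0.
$54994.5: truthful payoff $4776.3, deviation payoff $0 → loss $4776.3.
$24155.1: outcomes coincide → loss $0.
$54369.8: truthful payoff $5401, deviation payoff $0 → loss $5401.
Total loss = $4776.3 + $5401 = $10177.3.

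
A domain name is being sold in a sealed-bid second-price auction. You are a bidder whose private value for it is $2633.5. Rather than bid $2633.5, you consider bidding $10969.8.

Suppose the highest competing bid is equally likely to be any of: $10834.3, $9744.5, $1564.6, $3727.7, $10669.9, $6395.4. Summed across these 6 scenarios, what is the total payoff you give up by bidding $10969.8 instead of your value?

The deviation costs you only when the competing bid falls strictly between $2633.5 and $10969.8; elsewhere both bids give the same outcome.
$10834.3: truthful payoff $0, deviation payoff −$8200.8 → loss $8200.8.
$9744.5: truthful payoff $0, deviation payoff −$7111 → loss $7111.
$1564.6: outcomes coincide → loss $0.
$3727.7: truthful payoff $0, deviation payoff −$1094.2 → loss $1094.2.
$10669.9: truthful payoff $0, deviation payoff −$8036.4 → loss $8036.4.
$6395.4: truthful payoff $0, deviation payoff −$3761.9 → loss $3761.9.
Total loss = $8200.8 + $7111 + $1094.2 + $8036.4 + $3761.9 = $28204.3.

$28204.3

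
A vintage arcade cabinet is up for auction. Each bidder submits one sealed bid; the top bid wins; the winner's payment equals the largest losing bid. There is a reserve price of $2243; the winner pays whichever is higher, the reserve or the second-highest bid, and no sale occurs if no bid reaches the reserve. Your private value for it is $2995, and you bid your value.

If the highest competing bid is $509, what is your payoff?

$752

Your bid $2995 is the highest and exceeds the reserve.
Price = max(second-highest bid, reserve) = max($509, $2243) = $2243.
Payoff = $2995 − $2243 = $752.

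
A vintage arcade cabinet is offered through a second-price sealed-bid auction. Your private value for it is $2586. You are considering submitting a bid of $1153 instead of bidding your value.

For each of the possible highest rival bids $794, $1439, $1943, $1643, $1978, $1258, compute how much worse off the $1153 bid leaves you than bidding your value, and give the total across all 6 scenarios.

$4669

The deviation costs you only when the competing bid falls strictly between $1153 and $2586; elsewhere both bids give the same outcome.
$794: outcomes coincide → loss $0.
$1439: truthful payoff $1147, deviation payoff $0 → loss $1147.
$1943: truthful payoff $643, deviation payoff $0 → loss $643.
$1643: truthful payoff $943, deviation payoff $0 → loss $943.
$1978: truthful payoff $608, deviation payoff $0 → loss $608.
$1258: truthful payoff $1328, deviation payoff $0 → loss $1328.
Total loss = $1147 + $643 + $943 + $608 + $1328 = $4669.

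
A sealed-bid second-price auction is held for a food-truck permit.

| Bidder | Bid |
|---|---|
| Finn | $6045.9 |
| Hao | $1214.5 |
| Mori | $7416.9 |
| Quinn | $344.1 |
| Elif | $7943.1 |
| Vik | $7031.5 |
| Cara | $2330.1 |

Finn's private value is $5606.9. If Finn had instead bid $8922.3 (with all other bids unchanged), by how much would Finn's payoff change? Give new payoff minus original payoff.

The highest bid among the other bidders is $7943.1; Finn's bid doesn't change that.
Original bid $6045.9: Finn is not highest (top rival bid is $7943.1); payoff $0.
Alternative bid $8922.3: Finn is highest, pays the top rival bid $7943.1; payoff $5606.9 − $7943.1 = −$2336.2.
Change in payoff = −$2336.2 − ($0) = −$2336.2.

−$2336.2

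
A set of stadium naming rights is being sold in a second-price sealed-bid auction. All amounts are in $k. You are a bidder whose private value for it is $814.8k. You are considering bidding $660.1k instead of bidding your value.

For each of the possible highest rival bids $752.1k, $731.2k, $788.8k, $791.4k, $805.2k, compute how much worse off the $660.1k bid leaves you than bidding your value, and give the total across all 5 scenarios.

$205.3k

The deviation costs you only when the competing bid falls strictly between $660.1k and $814.8k; elsewhere both bids give the same outcome.
$752.1k: truthful payoff $62.7k, deviation payoff $0k → loss $62.7k.
$731.2k: truthful payoff $83.6k, deviation payoff $0k → loss $83.6k.
$788.8k: truthful payoff $26k, deviation payoff $0k → loss $26k.
$791.4k: truthful payoff $23.4k, deviation payoff $0k → loss $23.4k.
$805.2k: truthful payoff $9.6k, deviation payoff $0k → loss $9.6k.
Total loss = $62.7k + $83.6k + $26k + $23.4k + $9.6k = $205.3k.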